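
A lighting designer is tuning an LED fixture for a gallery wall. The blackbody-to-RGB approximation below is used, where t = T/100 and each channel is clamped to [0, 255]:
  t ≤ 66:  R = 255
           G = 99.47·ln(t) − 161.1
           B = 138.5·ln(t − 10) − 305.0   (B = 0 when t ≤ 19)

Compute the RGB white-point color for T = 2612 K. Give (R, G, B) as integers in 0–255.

t = 2612/100 = 26.12; the t ≤ 66 branch applies.
R = 255 by definition for t ≤ 66.
G = 99.47·ln 26.12 − 161.1 = 99.47·3.2627 − 161.1 = 163.441.
B = 138.5·ln(26.12 − 10) − 305.0 = 138.5·ln 16.12 − 305.0 = 138.5·2.7801 − 305.0 = 80.038.
Rounded: (255, 163, 80).

(255, 163, 80)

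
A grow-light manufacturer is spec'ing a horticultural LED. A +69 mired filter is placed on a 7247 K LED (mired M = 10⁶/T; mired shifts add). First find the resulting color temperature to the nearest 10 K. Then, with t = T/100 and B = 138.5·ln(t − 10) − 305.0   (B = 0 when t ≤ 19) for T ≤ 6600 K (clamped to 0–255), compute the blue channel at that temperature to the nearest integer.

200

M_in = 10⁶/7247 = 137.99; M_out = 137.99 + (+69) = 206.99.
T_out = 10⁶/206.99 = 4831.2 K → 4830 K; t = 48.3.
B = 138.5·ln(48.3 − 10) − 305.0 = 138.5·ln 38.3 − 305.0 = 138.5·3.6454 − 305.0 = 199.895.
Rounded: 200.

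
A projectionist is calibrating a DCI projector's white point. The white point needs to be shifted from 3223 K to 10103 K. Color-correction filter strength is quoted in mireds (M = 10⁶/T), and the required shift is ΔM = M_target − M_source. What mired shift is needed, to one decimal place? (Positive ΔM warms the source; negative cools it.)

-211.3 mireds

M_source = 10⁶/3223 = 310.270; M_target = 10⁶/10103 = 98.981.
ΔM = 98.981 − 310.270 = -211.289 → -211.3 mireds, a cooling shift.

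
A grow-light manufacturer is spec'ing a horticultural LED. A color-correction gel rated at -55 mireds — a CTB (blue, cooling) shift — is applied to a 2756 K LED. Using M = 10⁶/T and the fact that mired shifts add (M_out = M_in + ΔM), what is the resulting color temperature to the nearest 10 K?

M_in = 10⁶/2756 = 362.84 mireds.
M_out = 362.84 + (-55) = 307.84 mireds.
T_out = 10⁶/307.84 = 3248.4 K → 3250 K.

3250 K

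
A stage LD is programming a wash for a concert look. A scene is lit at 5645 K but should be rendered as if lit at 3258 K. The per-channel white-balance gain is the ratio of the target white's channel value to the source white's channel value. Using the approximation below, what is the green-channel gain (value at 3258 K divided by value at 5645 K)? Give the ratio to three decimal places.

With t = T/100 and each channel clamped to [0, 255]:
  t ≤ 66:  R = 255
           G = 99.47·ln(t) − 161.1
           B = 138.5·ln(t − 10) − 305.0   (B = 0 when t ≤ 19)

At 5645 K (t = 56.45):
  G = 99.47·ln 56.45 − 161.1 = 99.47·4.0334 − 161.1 = 240.098.
At 3258 K (t = 32.58):
  G = 99.47·ln 32.58 − 161.1 = 99.47·3.4837 − 161.1 = 185.424.
Gain = 185.424 / 240.098 = 0.7723 → 0.772.

0.772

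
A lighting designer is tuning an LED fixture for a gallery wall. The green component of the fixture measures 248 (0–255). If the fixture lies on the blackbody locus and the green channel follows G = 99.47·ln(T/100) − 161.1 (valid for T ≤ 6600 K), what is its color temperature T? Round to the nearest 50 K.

6100 K

ln t = (248 + 161.1) / 99.47 = 4.1128.
t = e^4.1128 = 61.117.
T = 100·t = 6112 K → 6100 K to the nearest 50 K.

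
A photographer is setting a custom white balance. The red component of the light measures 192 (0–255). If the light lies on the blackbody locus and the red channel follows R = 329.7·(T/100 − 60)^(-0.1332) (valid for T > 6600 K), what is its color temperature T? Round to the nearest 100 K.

(t − 60)^(-0.1332) = 192/329.7 = 0.58235.
t − 60 = 0.58235^(1/-0.1332) = 0.58235^(-7.508) = 57.929, so t = 117.929.
T = 100·t = 11793 K → 11800 K to the nearest 100 K.

11800 K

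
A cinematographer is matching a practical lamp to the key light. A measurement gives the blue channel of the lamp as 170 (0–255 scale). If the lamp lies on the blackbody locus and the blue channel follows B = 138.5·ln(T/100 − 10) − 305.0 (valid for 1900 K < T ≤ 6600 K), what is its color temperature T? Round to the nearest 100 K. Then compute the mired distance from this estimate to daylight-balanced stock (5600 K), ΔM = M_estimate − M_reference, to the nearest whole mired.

ln(t − 10) = (170 + 305.0) / 138.5 = 3.4296.
t − 10 = e^3.4296 = 30.864, so t = 40.864.
T = 100·t = 4086 K → 4100 K to the nearest 100 K.
M_estimate = 10⁶/4100 = 243.90; M_reference = 10⁶/5600 = 178.57.
ΔM = 243.90 − 178.57 = 65.33 → +65 mireds.

+65 mireds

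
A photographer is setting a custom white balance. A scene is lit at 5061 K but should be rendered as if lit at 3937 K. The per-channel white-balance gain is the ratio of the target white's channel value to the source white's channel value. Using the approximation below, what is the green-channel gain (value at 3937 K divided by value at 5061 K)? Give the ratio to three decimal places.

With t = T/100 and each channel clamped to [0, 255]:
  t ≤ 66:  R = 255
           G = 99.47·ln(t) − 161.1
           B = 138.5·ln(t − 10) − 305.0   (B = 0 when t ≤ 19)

0.891

At 5061 K (t = 50.61):
  G = 99.47·ln 50.61 − 161.1 = 99.47·3.9241 − 161.1 = 229.235.
At 3937 K (t = 39.37):
  G = 99.47·ln 39.37 − 161.1 = 99.47·3.6730 − 161.1 = 204.254.
Gain = 204.254 / 229.235 = 0.8910 → 0.891.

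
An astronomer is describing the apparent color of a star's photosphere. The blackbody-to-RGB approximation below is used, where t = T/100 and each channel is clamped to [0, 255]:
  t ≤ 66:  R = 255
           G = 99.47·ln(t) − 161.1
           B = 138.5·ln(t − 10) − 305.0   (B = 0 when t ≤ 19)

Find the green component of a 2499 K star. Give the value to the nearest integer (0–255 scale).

t = 2499/100 = 24.99; the t ≤ 66 branch applies.
G = 99.47·ln 24.99 − 161.1 = 99.47·3.2185 − 161.1 = 159.042.
Rounded: 159.

159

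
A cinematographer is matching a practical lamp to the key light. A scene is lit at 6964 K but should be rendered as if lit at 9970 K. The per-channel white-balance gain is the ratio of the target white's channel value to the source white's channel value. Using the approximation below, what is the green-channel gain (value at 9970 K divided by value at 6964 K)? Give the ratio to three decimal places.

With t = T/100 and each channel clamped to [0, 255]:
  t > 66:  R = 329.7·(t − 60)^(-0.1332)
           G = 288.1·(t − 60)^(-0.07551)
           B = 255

0.899

At 6964 K (t = 69.64):
  G = 288.1·(69.64 − 60)^(-0.07551) = 288.1·9.64^(-0.07551) = 288.1·0.84274 = 242.793.
At 9970 K (t = 99.7):
  G = 288.1·(99.7 − 60)^(-0.07551) = 288.1·39.7^(-0.07551) = 288.1·0.75731 = 218.182.
Gain = 218.182 / 242.793 = 0.8986 → 0.899.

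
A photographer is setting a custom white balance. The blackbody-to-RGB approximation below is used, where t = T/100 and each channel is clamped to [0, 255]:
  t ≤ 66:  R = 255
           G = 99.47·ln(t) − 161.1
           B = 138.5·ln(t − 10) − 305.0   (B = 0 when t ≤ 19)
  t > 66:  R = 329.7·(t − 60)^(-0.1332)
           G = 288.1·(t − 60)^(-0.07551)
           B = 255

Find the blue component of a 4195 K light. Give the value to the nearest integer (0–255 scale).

t = 4195/100 = 41.95; the t ≤ 66 branch applies.
B = 138.5·ln(41.95 − 10) − 305.0 = 138.5·ln 31.95 − 305.0 = 138.5·3.4642 − 305.0 = 174.788.
Rounded: 175.

175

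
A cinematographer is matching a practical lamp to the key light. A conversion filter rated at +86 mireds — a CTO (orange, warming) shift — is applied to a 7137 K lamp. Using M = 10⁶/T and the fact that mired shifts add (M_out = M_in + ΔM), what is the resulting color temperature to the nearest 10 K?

4420 K

M_in = 10⁶/7137 = 140.11 mireds.
M_out = 140.11 + (+86) = 226.11 mireds.
T_out = 10⁶/226.11 = 4422.5 K → 4420 K.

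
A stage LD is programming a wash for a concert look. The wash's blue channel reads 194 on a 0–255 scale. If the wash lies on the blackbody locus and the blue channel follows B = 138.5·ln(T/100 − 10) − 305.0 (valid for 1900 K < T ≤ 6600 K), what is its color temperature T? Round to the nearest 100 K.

ln(t − 10) = (194 + 305.0) / 138.5 = 3.6029.
t − 10 = e^3.6029 = 36.704, so t = 46.704.
T = 100·t = 4670 K → 4700 K to the nearest 100 K.

4700 K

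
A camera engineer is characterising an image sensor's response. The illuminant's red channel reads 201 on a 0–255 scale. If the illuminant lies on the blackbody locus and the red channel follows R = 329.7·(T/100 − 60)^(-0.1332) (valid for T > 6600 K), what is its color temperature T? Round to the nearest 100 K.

(t − 60)^(-0.1332) = 201/329.7 = 0.60965.
t − 60 = 0.60965^(1/-0.1332) = 0.60965^(-7.508) = 41.071, so t = 101.071.
T = 100·t = 10107 K → 10100 K to the nearest 100 K.

10100 K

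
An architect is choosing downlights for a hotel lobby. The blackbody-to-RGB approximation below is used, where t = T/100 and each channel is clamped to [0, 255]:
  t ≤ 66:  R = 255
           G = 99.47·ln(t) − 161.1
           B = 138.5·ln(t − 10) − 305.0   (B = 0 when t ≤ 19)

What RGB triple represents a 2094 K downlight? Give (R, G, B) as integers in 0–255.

t = 2094/100 = 20.94; the t ≤ 66 branch applies.
R = 255 by definition for t ≤ 66.
G = 99.47·ln 20.94 − 161.1 = 99.47·3.0417 − 161.1 = 141.454.
B = 138.5·ln(20.94 − 10) − 305.0 = 138.5·ln 10.94 − 305.0 = 138.5·2.3924 − 305.0 = 26.351.
Rounded: (255, 141, 26).

(255, 141, 26)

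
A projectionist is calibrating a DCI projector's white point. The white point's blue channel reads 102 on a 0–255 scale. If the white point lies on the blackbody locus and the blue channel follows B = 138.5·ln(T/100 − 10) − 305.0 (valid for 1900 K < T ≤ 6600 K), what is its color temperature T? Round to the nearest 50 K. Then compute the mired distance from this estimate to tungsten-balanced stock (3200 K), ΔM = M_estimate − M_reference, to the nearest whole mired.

+32 mireds

ln(t − 10) = (102 + 305.0) / 138.5 = 2.9386.
t − 10 = e^2.9386 = 18.890, so t = 28.890.
T = 100·t = 2889 K → 2900 K to the nearest 50 K.
M_estimate = 10⁶/2900 = 344.83; M_reference = 10⁶/3200 = 312.50.
ΔM = 344.83 − 312.50 = 32.33 → +32 mireds.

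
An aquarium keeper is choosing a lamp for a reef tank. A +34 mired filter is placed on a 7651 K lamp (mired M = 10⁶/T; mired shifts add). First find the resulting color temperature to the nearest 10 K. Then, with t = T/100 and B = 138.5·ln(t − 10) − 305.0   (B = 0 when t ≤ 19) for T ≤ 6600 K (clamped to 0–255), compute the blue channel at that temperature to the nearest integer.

M_in = 10⁶/7651 = 130.70; M_out = 130.70 + (+34) = 164.70.
T_out = 10⁶/164.70 = 6071.6 K → 6070 K; t = 60.7.
B = 138.5·ln(60.7 − 10) − 305.0 = 138.5·ln 50.7 − 305.0 = 138.5·3.9259 − 305.0 = 238.741.
Rounded: 239.

239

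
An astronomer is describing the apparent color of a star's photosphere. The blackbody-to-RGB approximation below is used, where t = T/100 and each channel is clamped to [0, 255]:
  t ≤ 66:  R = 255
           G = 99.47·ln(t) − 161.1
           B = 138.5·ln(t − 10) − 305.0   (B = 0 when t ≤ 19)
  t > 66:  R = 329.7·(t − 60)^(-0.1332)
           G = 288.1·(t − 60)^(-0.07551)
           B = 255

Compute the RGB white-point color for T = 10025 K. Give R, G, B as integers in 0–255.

R=202, G=218, B=255

t = 10025/100 = 100.25; the t > 66 branch applies.
R = 329.7·(100.25 − 60)^(-0.1332) = 329.7·40.25^(-0.1332) = 329.7·0.61129 = 201.541.
G = 288.1·(100.25 − 60)^(-0.07551) = 288.1·40.25^(-0.07551) = 288.1·0.75653 = 217.955.
B = 255 by definition for t > 66.
Rounded: (202, 218, 255).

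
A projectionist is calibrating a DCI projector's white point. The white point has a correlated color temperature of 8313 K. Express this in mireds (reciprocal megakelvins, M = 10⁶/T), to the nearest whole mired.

120 mireds

M = 10⁶ / 8313 = 120.294 → 120 mireds.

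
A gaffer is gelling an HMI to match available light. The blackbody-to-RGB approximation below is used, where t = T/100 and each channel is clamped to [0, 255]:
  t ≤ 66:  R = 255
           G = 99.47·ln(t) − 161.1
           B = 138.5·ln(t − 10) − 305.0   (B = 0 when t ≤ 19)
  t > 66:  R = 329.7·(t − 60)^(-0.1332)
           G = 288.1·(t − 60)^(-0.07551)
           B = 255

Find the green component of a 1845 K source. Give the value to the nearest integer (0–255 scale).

t = 1845/100 = 18.45; the t ≤ 66 branch applies.
G = 99.47·ln 18.45 − 161.1 = 99.47·2.9151 − 161.1 = 128.861.
Rounded: 129.

129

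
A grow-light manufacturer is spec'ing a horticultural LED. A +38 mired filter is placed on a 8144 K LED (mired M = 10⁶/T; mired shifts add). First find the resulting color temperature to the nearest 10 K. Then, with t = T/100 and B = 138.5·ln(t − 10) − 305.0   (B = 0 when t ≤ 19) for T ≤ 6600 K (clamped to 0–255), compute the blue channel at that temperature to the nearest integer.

M_in = 10⁶/8144 = 122.79; M_out = 122.79 + (+38) = 160.79.
T_out = 10⁶/160.79 = 6219.3 K → 6220 K; t = 62.2.
B = 138.5·ln(62.2 − 10) − 305.0 = 138.5·ln 52.2 − 305.0 = 138.5·3.9551 − 305.0 = 242.779.
Rounded: 243.

243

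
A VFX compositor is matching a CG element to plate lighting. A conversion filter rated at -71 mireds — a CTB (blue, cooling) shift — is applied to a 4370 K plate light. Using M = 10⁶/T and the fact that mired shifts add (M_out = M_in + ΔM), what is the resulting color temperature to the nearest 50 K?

M_in = 10⁶/4370 = 228.83 mireds.
M_out = 228.83 + (-71) = 157.83 mireds.
T_out = 10⁶/157.83 = 6335.8 K → 6350 K.

6350 K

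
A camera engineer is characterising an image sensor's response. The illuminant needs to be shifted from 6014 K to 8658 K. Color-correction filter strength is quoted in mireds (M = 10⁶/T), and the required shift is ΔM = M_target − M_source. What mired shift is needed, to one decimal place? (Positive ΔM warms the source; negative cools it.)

-50.8 mireds

M_source = 10⁶/6014 = 166.279; M_target = 10⁶/8658 = 115.500.
ΔM = 115.500 − 166.279 = -50.779 → -50.8 mireds, a cooling shift.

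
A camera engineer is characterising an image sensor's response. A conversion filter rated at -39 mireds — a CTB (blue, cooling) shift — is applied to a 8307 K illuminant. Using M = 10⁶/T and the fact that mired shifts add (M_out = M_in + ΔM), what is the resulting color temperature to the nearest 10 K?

12290 K

M_in = 10⁶/8307 = 120.38 mireds.
M_out = 120.38 + (-39) = 81.38 mireds.
T_out = 10⁶/81.38 = 12288.0 K → 12290 K.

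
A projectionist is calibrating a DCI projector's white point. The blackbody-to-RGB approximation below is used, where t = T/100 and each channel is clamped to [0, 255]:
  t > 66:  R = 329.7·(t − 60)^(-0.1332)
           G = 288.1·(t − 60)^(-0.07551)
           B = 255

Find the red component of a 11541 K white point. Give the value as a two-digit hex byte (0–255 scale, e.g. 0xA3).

0xC1

t = 11541/100 = 115.41; the t > 66 branch applies.
R = 329.7·(115.41 − 60)^(-0.1332) = 329.7·55.41^(-0.1332) = 329.7·0.58581 = 193.140.
Rounded: 193; in hex, 0xC1.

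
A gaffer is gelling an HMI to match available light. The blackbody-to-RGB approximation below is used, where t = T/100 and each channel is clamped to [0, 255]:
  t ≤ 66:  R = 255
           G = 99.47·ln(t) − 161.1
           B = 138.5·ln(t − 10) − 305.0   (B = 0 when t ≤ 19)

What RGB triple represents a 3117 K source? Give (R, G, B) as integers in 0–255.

(255, 181, 118)

t = 3117/100 = 31.17; the t ≤ 66 branch applies.
R = 255 by definition for t ≤ 66.
G = 99.47·ln 31.17 − 161.1 = 99.47·3.4395 − 161.1 = 181.023.
B = 138.5·ln(31.17 − 10) − 305.0 = 138.5·ln 21.17 − 305.0 = 138.5·3.0526 − 305.0 = 117.783.
Rounded: (255, 181, 118).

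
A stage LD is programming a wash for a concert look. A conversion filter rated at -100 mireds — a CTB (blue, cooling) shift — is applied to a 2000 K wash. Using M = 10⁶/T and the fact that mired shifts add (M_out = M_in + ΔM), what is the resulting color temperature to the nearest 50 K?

M_in = 10⁶/2000 = 500.00 mireds.
M_out = 500.00 + (-100) = 400.00 mireds.
T_out = 10⁶/400.00 = 2500.0 K → 2500 K.

2500 K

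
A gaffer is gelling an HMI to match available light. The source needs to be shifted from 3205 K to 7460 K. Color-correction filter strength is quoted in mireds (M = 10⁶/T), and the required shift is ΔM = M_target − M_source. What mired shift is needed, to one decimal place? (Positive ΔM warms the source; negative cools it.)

-178.0 mireds

M_source = 10⁶/3205 = 312.012; M_target = 10⁶/7460 = 134.048.
ΔM = 134.048 − 312.012 = -177.964 → -178.0 mireds, a cooling shift.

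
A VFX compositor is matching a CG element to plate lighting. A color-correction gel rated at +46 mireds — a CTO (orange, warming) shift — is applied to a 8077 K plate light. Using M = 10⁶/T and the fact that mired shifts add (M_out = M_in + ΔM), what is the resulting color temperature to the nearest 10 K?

5890 K

M_in = 10⁶/8077 = 123.81 mireds.
M_out = 123.81 + (+46) = 169.81 mireds.
T_out = 10⁶/169.81 = 5889.0 K → 5890 K.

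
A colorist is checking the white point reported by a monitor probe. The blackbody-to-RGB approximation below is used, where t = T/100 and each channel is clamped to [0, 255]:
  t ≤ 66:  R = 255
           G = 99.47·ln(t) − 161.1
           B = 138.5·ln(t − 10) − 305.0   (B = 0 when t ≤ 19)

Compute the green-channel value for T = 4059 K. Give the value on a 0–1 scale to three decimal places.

t = 4059/100 = 40.59; the t ≤ 66 branch applies.
G = 99.47·ln 40.59 − 161.1 = 99.47·3.7035 − 161.1 = 207.289.
On a 0–1 scale: 207.289/255 = 0.8129 → 0.813.

0.813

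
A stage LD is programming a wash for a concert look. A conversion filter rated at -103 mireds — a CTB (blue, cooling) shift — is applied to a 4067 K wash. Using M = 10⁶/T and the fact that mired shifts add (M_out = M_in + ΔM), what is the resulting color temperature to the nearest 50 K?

7000 K

M_in = 10⁶/4067 = 245.88 mireds.
M_out = 245.88 + (-103) = 142.88 mireds.
T_out = 10⁶/142.88 = 6998.8 K → 7000 K.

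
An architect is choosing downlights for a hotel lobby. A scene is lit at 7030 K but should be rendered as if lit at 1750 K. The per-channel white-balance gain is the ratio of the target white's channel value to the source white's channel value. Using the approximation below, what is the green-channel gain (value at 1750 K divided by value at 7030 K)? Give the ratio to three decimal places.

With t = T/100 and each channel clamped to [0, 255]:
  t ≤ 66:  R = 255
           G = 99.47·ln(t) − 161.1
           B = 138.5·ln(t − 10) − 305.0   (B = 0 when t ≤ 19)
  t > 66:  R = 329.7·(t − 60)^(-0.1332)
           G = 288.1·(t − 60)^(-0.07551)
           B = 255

At 7030 K (t = 70.3):
  G = 288.1·(70.3 − 60)^(-0.07551) = 288.1·10.3^(-0.07551) = 288.1·0.83853 = 241.582.
At 1750 K (t = 17.5):
  G = 99.47·ln 17.5 − 161.1 = 99.47·2.8622 − 161.1 = 123.603.
Gain = 123.603 / 241.582 = 0.5116 → 0.512.

0.512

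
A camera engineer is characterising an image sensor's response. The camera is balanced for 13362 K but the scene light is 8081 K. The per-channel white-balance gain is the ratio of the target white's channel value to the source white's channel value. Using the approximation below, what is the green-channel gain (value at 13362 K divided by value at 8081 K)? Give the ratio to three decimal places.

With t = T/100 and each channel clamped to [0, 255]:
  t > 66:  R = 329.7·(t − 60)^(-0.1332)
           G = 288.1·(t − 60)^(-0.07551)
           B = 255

0.909

At 8081 K (t = 80.81):
  G = 288.1·(80.81 − 60)^(-0.07551) = 288.1·20.81^(-0.07551) = 288.1·0.79517 = 229.087.
At 13362 K (t = 133.62):
  G = 288.1·(133.62 − 60)^(-0.07551) = 288.1·73.62^(-0.07551) = 288.1·0.72281 = 208.241.
Gain = 208.241 / 229.087 = 0.9090 → 0.909.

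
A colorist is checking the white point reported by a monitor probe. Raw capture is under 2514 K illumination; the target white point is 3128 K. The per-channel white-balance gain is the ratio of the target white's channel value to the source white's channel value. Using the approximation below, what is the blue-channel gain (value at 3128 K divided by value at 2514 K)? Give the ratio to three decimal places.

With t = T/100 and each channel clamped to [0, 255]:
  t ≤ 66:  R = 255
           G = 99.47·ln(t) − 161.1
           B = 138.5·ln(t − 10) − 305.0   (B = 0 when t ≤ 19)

1.661

At 2514 K (t = 25.14):
  B = 138.5·ln(25.14 − 10) − 305.0 = 138.5·ln 15.14 − 305.0 = 138.5·2.7173 − 305.0 = 71.352.
At 3128 K (t = 31.28):
  B = 138.5·ln(31.28 − 10) − 305.0 = 138.5·ln 21.28 − 305.0 = 138.5·3.0578 − 305.0 = 118.501.
Gain = 118.501 / 71.352 = 1.6608 → 1.661.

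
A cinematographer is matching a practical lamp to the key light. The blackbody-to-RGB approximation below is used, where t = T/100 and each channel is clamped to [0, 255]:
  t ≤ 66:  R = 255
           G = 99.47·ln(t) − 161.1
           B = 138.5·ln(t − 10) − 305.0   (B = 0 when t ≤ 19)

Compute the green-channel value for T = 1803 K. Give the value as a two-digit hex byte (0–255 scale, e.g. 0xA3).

0x7F

t = 1803/100 = 18.03; the t ≤ 66 branch applies.
G = 99.47·ln 18.03 − 161.1 = 99.47·2.8920 − 161.1 = 126.571.
Rounded: 127; in hex, 0x7F.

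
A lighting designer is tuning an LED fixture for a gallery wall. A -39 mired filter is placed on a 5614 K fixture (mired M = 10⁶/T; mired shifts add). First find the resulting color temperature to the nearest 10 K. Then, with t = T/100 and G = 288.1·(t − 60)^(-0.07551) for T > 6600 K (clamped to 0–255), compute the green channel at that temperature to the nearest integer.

239

M_in = 10⁶/5614 = 178.13; M_out = 178.13 + (-39) = 139.13.
T_out = 10⁶/139.13 = 7187.7 K → 7190 K; t = 71.9.
G = 288.1·(71.9 − 60)^(-0.07551) = 288.1·11.9^(-0.07551) = 288.1·0.82944 = 238.962.
Rounded: 239.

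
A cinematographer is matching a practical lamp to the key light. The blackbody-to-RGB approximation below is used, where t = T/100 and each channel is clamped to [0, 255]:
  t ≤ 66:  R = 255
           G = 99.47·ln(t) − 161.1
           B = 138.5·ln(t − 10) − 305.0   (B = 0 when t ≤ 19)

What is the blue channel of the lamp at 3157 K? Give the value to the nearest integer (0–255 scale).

t = 3157/100 = 31.57; the t ≤ 66 branch applies.
B = 138.5·ln(31.57 − 10) − 305.0 = 138.5·ln 21.57 − 305.0 = 138.5·3.0713 − 305.0 = 120.376.
Rounded: 120.

120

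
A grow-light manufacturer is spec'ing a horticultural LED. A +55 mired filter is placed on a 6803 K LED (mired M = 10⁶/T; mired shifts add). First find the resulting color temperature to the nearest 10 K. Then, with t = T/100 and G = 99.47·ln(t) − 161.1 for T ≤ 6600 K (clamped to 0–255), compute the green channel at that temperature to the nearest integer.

227

M_in = 10⁶/6803 = 146.99; M_out = 146.99 + (+55) = 201.99.
T_out = 10⁶/201.99 = 4950.6 K → 4950 K; t = 49.5.
G = 99.47·ln 49.5 − 161.1 = 99.47·3.9020 − 161.1 = 227.029.
Rounded: 227.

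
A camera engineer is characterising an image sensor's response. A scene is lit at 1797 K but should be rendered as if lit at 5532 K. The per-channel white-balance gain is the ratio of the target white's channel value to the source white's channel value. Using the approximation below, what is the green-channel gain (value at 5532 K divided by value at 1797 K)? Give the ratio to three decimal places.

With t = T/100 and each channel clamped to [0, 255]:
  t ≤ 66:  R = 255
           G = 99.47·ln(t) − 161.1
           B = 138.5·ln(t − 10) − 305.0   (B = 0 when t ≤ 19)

1.886

At 1797 K (t = 17.97):
  G = 99.47·ln 17.97 − 161.1 = 99.47·2.8887 − 161.1 = 126.239.
At 5532 K (t = 55.32):
  G = 99.47·ln 55.32 − 161.1 = 99.47·4.0131 − 161.1 = 238.086.
Gain = 238.086 / 126.239 = 1.8860 → 1.886.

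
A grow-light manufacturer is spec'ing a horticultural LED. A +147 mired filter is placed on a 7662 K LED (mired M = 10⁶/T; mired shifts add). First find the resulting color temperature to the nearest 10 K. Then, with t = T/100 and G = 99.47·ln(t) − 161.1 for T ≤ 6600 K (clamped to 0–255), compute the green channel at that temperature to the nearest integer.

M_in = 10⁶/7662 = 130.51; M_out = 130.51 + (+147) = 277.51.
T_out = 10⁶/277.51 = 3603.4 K → 3600 K; t = 36.
G = 99.47·ln 36 − 161.1 = 99.47·3.5835 − 161.1 = 195.353.
Rounded: 195.

195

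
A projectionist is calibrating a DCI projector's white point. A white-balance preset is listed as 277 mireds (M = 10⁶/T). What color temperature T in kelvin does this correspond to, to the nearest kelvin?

T = 10⁶ / 277 = 3610.11 K → 3610 K.

3610 K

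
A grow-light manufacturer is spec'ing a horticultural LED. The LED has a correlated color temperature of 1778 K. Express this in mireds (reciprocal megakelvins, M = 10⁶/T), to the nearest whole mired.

M = 10⁶ / 1778 = 562.430 → 562 mireds.

562 mireds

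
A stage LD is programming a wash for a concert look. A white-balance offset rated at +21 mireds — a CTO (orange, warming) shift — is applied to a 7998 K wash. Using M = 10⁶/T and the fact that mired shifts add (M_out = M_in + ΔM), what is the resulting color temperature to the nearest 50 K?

6850 K

M_in = 10⁶/7998 = 125.03 mireds.
M_out = 125.03 + (+21) = 146.03 mireds.
T_out = 10⁶/146.03 = 6847.8 K → 6850 K.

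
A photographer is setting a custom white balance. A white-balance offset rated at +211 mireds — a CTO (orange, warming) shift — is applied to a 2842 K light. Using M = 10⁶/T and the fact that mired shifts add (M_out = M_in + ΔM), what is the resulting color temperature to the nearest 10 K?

1780 K

M_in = 10⁶/2842 = 351.86 mireds.
M_out = 351.86 + (+211) = 562.86 mireds.
T_out = 10⁶/562.86 = 1776.6 K → 1780 K.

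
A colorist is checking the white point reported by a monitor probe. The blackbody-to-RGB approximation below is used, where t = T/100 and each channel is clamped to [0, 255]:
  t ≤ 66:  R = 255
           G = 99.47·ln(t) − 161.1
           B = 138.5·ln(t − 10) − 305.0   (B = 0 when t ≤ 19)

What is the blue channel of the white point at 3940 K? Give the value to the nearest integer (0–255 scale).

t = 3940/100 = 39.4; the t ≤ 66 branch applies.
B = 138.5·ln(39.4 − 10) − 305.0 = 138.5·ln 29.4 − 305.0 = 138.5·3.3810 − 305.0 = 163.268.
Rounded: 163.

163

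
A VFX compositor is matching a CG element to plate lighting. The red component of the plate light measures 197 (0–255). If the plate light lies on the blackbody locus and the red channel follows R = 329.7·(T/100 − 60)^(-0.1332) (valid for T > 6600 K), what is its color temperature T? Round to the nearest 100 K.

(t − 60)^(-0.1332) = 197/329.7 = 0.59751.
t − 60 = 0.59751^(1/-0.1332) = 0.59751^(-7.508) = 47.761, so t = 107.761.
T = 100·t = 10776 K → 10800 K to the nearest 100 K.

10800 K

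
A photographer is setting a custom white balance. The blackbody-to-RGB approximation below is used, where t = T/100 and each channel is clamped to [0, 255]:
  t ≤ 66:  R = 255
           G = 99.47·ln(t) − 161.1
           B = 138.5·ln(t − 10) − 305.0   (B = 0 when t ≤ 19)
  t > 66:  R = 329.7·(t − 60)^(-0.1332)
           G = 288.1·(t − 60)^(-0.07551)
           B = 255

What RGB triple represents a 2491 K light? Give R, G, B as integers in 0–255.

R=255, G=159, B=69

t = 2491/100 = 24.91; the t ≤ 66 branch applies.
R = 255 by definition for t ≤ 66.
G = 99.47·ln 24.91 − 161.1 = 99.47·3.2153 − 161.1 = 158.723.
B = 138.5·ln(24.91 − 10) − 305.0 = 138.5·ln 14.91 − 305.0 = 138.5·2.7020 − 305.0 = 69.231.
Rounded: (255, 159, 69).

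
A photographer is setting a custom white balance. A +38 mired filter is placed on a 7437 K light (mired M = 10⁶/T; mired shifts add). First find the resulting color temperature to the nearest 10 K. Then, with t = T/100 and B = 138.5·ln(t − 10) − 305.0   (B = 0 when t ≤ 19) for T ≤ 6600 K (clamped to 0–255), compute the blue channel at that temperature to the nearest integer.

231

M_in = 10⁶/7437 = 134.46; M_out = 134.46 + (+38) = 172.46.
T_out = 10⁶/172.46 = 5798.4 K → 5800 K; t = 58.
B = 138.5·ln(58 − 10) − 305.0 = 138.5·ln 48 − 305.0 = 138.5·3.8712 − 305.0 = 231.161.
Rounded: 231.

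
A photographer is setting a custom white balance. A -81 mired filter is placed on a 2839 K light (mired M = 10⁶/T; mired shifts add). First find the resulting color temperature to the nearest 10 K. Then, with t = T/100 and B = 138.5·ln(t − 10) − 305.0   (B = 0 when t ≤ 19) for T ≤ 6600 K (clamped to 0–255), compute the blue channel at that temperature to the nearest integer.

151

M_in = 10⁶/2839 = 352.24; M_out = 352.24 + (-81) = 271.24.
T_out = 10⁶/271.24 = 3686.8 K → 3690 K; t = 36.9.
B = 138.5·ln(36.9 − 10) − 305.0 = 138.5·ln 26.9 − 305.0 = 138.5·3.2921 − 305.0 = 150.959.
Rounded: 151.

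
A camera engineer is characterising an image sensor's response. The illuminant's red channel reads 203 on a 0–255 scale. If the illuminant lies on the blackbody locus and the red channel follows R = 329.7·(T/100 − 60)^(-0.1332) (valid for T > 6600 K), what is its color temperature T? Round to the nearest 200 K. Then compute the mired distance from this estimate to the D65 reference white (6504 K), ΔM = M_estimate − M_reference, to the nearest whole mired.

-52 mireds

(t − 60)^(-0.1332) = 203/329.7 = 0.61571.
t − 60 = 0.61571^(1/-0.1332) = 0.61571^(-7.508) = 38.129, so t = 98.129.
T = 100·t = 9813 K → 9800 K to the nearest 200 K.
M_estimate = 10⁶/9800 = 102.04; M_reference = 10⁶/6504 = 153.75.
ΔM = 102.04 − 153.75 = -51.71 → -52 mireds.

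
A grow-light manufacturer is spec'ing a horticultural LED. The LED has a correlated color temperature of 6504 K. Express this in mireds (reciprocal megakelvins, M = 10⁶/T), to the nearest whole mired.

154 mireds

M = 10⁶ / 6504 = 153.752 → 154 mireds.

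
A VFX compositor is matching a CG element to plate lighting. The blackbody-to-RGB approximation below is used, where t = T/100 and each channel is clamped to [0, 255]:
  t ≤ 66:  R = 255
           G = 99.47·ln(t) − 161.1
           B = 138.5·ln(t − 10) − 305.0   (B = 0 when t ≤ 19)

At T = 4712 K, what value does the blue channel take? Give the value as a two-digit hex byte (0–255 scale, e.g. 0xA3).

t = 4712/100 = 47.12; the t ≤ 66 branch applies.
B = 138.5·ln(47.12 − 10) − 305.0 = 138.5·ln 37.12 − 305.0 = 138.5·3.6142 − 305.0 = 195.561.
Rounded: 196; in hex, 0xC4.

0xC4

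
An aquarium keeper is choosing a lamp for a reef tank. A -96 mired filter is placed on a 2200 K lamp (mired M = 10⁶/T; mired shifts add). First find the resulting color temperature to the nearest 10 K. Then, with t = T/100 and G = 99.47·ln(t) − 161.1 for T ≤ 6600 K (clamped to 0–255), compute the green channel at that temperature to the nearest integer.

170

M_in = 10⁶/2200 = 454.55; M_out = 454.55 + (-96) = 358.55.
T_out = 10⁶/358.55 = 2789.0 K → 2790 K; t = 27.9.
G = 99.47·ln 27.9 − 161.1 = 99.47·3.3286 − 161.1 = 169.998.
Rounded: 170.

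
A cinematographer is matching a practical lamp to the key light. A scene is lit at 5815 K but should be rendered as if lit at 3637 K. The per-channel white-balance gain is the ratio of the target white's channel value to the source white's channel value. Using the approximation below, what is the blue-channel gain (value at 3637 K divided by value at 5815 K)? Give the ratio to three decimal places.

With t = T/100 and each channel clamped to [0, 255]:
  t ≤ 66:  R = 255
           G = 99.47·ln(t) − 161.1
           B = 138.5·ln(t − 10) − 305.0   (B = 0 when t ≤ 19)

0.640

At 5815 K (t = 58.15):
  B = 138.5·ln(58.15 − 10) − 305.0 = 138.5·ln 48.15 − 305.0 = 138.5·3.8743 − 305.0 = 231.593.
At 3637 K (t = 36.37):
  B = 138.5·ln(36.37 − 10) − 305.0 = 138.5·ln 26.37 − 305.0 = 138.5·3.2722 − 305.0 = 148.203.
Gain = 148.203 / 231.593 = 0.6399 → 0.640.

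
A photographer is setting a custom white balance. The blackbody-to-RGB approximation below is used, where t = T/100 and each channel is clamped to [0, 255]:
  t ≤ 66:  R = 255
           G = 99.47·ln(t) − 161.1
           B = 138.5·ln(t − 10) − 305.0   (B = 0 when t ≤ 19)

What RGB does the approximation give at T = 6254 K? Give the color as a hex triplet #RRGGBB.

t = 6254/100 = 62.54; the t ≤ 66 branch applies.
R = 255 by definition for t ≤ 66.
G = 99.47·ln 62.54 − 161.1 = 99.47·4.1358 − 161.1 = 250.289.
B = 138.5·ln(62.54 − 10) − 305.0 = 138.5·ln 52.54 − 305.0 = 138.5·3.9616 − 305.0 = 243.678.
Rounded: (255, 250, 244).
In hex: #FFFAF4.

#FFFAF4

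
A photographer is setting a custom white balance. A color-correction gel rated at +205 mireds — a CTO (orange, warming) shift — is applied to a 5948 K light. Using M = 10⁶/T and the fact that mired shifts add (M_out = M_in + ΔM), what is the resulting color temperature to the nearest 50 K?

2700 K

M_in = 10⁶/5948 = 168.12 mireds.
M_out = 168.12 + (+205) = 373.12 mireds.
T_out = 10⁶/373.12 = 2680.1 K → 2700 K.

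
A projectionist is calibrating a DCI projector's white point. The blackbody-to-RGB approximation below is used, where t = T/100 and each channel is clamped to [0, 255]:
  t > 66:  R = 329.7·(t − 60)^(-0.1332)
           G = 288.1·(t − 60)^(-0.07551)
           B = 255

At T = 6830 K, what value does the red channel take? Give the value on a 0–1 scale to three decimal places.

0.975

t = 6830/100 = 68.3; the t > 66 branch applies.
R = 329.7·(68.3 − 60)^(-0.1332) = 329.7·8.3^(-0.1332) = 329.7·0.75436 = 248.713.
On a 0–1 scale: 248.713/255 = 0.9753 → 0.975.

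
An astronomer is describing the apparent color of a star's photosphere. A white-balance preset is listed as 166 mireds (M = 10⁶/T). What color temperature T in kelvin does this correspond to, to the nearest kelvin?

6024 K

T = 10⁶ / 166 = 6024.10 K → 6024 K.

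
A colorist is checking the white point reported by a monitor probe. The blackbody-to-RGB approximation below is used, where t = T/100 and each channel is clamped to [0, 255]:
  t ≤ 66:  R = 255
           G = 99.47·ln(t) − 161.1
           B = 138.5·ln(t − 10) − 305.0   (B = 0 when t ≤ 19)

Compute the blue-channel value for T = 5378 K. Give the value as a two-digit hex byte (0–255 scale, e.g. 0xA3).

t = 5378/100 = 53.78; the t ≤ 66 branch applies.
B = 138.5·ln(53.78 − 10) − 305.0 = 138.5·ln 43.78 − 305.0 = 138.5·3.7792 − 305.0 = 218.416.
Rounded: 218; in hex, 0xDA.

0xDA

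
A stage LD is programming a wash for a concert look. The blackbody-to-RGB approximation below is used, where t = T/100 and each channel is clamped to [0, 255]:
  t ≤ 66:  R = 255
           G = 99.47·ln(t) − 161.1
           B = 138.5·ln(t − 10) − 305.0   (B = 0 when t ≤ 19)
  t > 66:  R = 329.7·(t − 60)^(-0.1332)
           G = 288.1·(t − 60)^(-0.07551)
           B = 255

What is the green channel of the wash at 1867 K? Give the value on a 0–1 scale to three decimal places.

t = 1867/100 = 18.67; the t ≤ 66 branch applies.
G = 99.47·ln 18.67 − 161.1 = 99.47·2.9269 − 161.1 = 130.041.
On a 0–1 scale: 130.041/255 = 0.5100 → 0.510.

0.510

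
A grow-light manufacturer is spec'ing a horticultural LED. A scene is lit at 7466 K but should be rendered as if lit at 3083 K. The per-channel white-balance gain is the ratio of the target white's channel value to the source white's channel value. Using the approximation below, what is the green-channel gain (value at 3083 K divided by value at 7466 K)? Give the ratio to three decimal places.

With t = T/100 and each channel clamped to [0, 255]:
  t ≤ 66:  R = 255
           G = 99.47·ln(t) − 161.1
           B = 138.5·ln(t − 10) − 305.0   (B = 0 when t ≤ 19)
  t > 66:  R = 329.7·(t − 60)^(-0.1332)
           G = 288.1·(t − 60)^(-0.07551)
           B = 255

At 7466 K (t = 74.66):
  G = 288.1·(74.66 − 60)^(-0.07551) = 288.1·14.66^(-0.07551) = 288.1·0.81648 = 235.228.
At 3083 K (t = 30.83):
  G = 99.47·ln 30.83 − 161.1 = 99.47·3.4285 − 161.1 = 179.932.
Gain = 179.932 / 235.228 = 0.7649 → 0.765.

0.765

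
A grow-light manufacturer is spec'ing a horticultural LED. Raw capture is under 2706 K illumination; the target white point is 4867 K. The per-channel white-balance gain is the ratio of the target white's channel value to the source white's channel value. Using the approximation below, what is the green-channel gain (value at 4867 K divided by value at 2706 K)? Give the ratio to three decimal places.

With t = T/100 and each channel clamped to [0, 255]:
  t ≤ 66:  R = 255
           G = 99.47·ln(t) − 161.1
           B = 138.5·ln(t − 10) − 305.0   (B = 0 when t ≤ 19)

1.350

At 2706 K (t = 27.06):
  G = 99.47·ln 27.06 − 161.1 = 99.47·3.2981 − 161.1 = 166.958.
At 4867 K (t = 48.67):
  G = 99.47·ln 48.67 − 161.1 = 99.47·3.8851 − 161.1 = 225.347.
Gain = 225.347 / 166.958 = 1.3497 → 1.350.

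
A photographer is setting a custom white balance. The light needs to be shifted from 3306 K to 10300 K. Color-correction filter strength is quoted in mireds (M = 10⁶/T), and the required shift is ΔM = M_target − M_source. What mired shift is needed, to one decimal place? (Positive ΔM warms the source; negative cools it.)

M_source = 10⁶/3306 = 302.480; M_target = 10⁶/10300 = 97.087.
ΔM = 97.087 − 302.480 = -205.393 → -205.4 mireds, a cooling shift.

-205.4 mireds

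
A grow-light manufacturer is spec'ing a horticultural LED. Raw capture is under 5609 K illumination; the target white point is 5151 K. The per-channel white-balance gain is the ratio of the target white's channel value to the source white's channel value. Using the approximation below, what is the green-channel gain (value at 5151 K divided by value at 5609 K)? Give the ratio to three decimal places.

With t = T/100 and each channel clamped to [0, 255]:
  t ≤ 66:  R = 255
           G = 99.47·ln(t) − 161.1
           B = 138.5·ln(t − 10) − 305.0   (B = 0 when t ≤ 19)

0.965

At 5609 K (t = 56.09):
  G = 99.47·ln 56.09 − 161.1 = 99.47·4.0270 − 161.1 = 239.461.
At 5151 K (t = 51.51):
  G = 99.47·ln 51.51 − 161.1 = 99.47·3.9418 − 161.1 = 230.988.
Gain = 230.988 / 239.461 = 0.9646 → 0.965.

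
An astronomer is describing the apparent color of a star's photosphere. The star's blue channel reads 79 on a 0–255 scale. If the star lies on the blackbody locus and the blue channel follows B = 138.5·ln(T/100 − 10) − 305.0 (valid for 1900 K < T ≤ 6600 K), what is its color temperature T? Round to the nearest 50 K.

ln(t − 10) = (79 + 305.0) / 138.5 = 2.7726.
t − 10 = e^2.7726 = 16.000, so t = 26.000.
T = 100·t = 2600 K → 2600 K to the nearest 50 K.

2600 K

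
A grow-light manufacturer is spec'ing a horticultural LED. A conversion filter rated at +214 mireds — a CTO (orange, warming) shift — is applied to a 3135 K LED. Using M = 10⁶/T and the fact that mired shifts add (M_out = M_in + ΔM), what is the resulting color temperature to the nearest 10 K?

1880 K

M_in = 10⁶/3135 = 318.98 mireds.
M_out = 318.98 + (+214) = 532.98 mireds.
T_out = 10⁶/532.98 = 1876.2 K → 1880 K.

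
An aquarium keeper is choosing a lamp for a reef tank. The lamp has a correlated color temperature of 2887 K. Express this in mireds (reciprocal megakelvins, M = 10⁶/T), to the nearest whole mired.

M = 10⁶ / 2887 = 346.380 → 346 mireds.

346 mireds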